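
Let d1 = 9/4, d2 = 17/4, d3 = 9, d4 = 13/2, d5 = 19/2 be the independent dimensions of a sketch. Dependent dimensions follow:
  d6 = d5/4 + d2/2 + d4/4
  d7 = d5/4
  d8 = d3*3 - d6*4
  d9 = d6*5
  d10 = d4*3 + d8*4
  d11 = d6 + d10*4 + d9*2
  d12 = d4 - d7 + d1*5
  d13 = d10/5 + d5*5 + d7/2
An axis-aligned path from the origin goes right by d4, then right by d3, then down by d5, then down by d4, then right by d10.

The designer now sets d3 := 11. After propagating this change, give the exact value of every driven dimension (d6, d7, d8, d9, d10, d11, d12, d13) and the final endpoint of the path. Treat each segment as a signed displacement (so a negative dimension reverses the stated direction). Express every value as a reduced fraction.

Apply edit: d3 := 11
  d6 = d5/4 + d2/2 + d4/4 = 49/8
  d7 = d5/4 = 19/8
  d8 = d3*3 - d6*4 = 17/2
  d9 = d6*5 = 245/8
  d10 = d4*3 + d8*4 = 107/2
  d11 = d6 + d10*4 + d9*2 = 2251/8
  d12 = d4 - d7 + d1*5 = 123/8
  d13 = d10/5 + d5*5 + d7/2 = 4751/80
Walk from origin (0, 0):
  seg 1: right by d4 = 13/2 → (13/2, 0)
  seg 2: right by d3 = 11 → (35/2, 0)
  seg 3: down by d5 = 19/2 → (35/2, -19/2)
  seg 4: down by d4 = 13/2 → (35/2, -16)
  seg 5: right by d10 = 107/2 → (71, -16)

d6 = 49/8
d7 = 19/8
d8 = 17/2
d9 = 245/8
d10 = 107/2
d11 = 2251/8
d12 = 123/8
d13 = 4751/80
endpoint = (71, -16)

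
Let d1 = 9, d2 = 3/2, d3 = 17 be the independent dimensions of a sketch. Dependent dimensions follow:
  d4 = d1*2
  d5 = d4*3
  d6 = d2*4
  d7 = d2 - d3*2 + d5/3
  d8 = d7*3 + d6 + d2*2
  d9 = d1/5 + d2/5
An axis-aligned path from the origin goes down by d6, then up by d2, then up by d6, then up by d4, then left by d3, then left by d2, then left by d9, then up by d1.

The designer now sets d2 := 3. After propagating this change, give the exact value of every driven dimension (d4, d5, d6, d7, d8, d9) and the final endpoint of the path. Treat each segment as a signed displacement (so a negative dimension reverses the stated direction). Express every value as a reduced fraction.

Apply edit: d2 := 3
  d4 = d1*2 = 18
  d5 = d4*3 = 54
  d6 = d2*4 = 12
  d7 = d2 - d3*2 + d5/3 = -13
  d8 = d7*3 + d6 + d2*2 = -21
  d9 = d1/5 + d2/5 = 12/5
Walk from origin (0, 0):
  seg 1: down by d6 = 12 → (0, -12)
  seg 2: up by d2 = 3 → (0, -9)
  seg 3: up by d6 = 12 → (0, 3)
  seg 4: up by d4 = 18 → (0, 21)
  seg 5: left by d3 = 17 → (-17, 21)
  seg 6: left by d2 = 3 → (-20, 21)
  seg 7: left by d9 = 12/5 → (-112/5, 21)
  seg 8: up by d1 = 9 → (-112/5, 30)

d4 = 18
d5 = 54
d6 = 12
d7 = -13
d8 = -21
d9 = 12/5
endpoint = (-112/5, 30)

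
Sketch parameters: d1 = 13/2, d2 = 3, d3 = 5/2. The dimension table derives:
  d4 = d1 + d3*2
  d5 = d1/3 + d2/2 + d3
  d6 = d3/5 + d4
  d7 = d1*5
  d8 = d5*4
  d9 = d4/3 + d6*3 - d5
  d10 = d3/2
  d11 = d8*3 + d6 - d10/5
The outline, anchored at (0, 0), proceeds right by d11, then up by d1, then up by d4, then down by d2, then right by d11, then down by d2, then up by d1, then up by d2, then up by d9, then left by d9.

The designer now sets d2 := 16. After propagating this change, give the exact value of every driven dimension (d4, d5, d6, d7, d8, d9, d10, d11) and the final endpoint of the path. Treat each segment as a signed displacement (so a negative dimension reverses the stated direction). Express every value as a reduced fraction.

Apply edit: d2 := 16
  d4 = d1 + d3*2 = 23/2
  d5 = d1/3 + d2/2 + d3 = 38/3
  d6 = d3/5 + d4 = 12
  d7 = d1*5 = 65/2
  d8 = d5*4 = 152/3
  d9 = d4/3 + d6*3 - d5 = 163/6
  d10 = d3/2 = 5/4
  d11 = d8*3 + d6 - d10/5 = 655/4
Walk from origin (0, 0):
  seg 1: right by d11 = 655/4 → (655/4, 0)
  seg 2: up by d1 = 13/2 → (655/4, 13/2)
  seg 3: up by d4 = 23/2 → (655/4, 18)
  seg 4: down by d2 = 16 → (655/4, 2)
  seg 5: right by d11 = 655/4 → (655/2, 2)
  seg 6: down by d2 = 16 → (655/2, -14)
  seg 7: up by d1 = 13/2 → (655/2, -15/2)
  seg 8: up by d2 = 16 → (655/2, 17/2)
  seg 9: up by d9 = 163/6 → (655/2, 107/3)
  seg 10: left by d9 = 163/6 → (901/3, 107/3)

d4 = 23/2
d5 = 38/3
d6 = 12
d7 = 65/2
d8 = 152/3
d9 = 163/6
d10 = 5/4
d11 = 655/4
endpoint = (901/3, 107/3)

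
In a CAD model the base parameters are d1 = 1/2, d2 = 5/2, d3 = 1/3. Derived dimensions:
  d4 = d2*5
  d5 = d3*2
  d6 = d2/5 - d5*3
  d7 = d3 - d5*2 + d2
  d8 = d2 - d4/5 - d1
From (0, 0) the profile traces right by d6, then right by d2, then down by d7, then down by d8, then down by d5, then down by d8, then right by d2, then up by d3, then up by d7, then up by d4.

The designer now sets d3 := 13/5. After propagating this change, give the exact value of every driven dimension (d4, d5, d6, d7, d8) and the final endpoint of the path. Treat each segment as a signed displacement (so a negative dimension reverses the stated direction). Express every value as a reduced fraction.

Apply edit: d3 := 13/5
  d4 = d2*5 = 25/2
  d5 = d3*2 = 26/5
  d6 = d2/5 - d5*3 = -151/10
  d7 = d3 - d5*2 + d2 = -53/10
  d8 = d2 - d4/5 - d1 = -1/2
Walk from origin (0, 0):
  seg 1: right by d6 = -151/10 → (-151/10, 0)
  seg 2: right by d2 = 5/2 → (-63/5, 0)
  seg 3: down by d7 = -53/10 → (-63/5, 53/10)
  seg 4: down by d8 = -1/2 → (-63/5, 29/5)
  seg 5: down by d5 = 26/5 → (-63/5, 3/5)
  seg 6: down by d8 = -1/2 → (-63/5, 11/10)
  seg 7: right by d2 = 5/2 → (-101/10, 11/10)
  seg 8: up by d3 = 13/5 → (-101/10, 37/10)
  seg 9: up by d7 = -53/10 → (-101/10, -8/5)
  seg 10: up by d4 = 25/2 → (-101/10, 109/10)

d4 = 25/2
d5 = 26/5
d6 = -151/10
d7 = -53/10
d8 = -1/2
endpoint = (-101/10, 109/10)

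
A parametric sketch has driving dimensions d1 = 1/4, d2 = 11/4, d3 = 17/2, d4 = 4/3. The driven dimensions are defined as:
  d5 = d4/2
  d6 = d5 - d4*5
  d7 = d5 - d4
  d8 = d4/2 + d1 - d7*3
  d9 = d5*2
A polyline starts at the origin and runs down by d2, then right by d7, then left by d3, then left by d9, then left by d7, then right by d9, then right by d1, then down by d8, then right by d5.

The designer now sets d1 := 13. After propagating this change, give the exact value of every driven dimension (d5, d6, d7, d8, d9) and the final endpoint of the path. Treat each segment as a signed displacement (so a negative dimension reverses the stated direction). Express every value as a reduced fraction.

d5 = 2/3
d6 = -6
d7 = -2/3
d8 = 47/3
d9 = 4/3
endpoint = (31/6, -221/12)

Apply edit: d1 := 13
  d5 = d4/2 = 2/3
  d6 = d5 - d4*5 = -6
  d7 = d5 - d4 = -2/3
  d8 = d4/2 + d1 - d7*3 = 47/3
  d9 = d5*2 = 4/3
Walk from origin (0, 0):
  seg 1: down by d2 = 11/4 → (0, -11/4)
  seg 2: right by d7 = -2/3 → (-2/3, -11/4)
  seg 3: left by d3 = 17/2 → (-55/6, -11/4)
  seg 4: left by d9 = 4/3 → (-21/2, -11/4)
  seg 5: left by d7 = -2/3 → (-59/6, -11/4)
  seg 6: right by d9 = 4/3 → (-17/2, -11/4)
  seg 7: right by d1 = 13 → (9/2, -11/4)
  seg 8: down by d8 = 47/3 → (9/2, -221/12)
  seg 9: right by d5 = 2/3 → (31/6, -221/12)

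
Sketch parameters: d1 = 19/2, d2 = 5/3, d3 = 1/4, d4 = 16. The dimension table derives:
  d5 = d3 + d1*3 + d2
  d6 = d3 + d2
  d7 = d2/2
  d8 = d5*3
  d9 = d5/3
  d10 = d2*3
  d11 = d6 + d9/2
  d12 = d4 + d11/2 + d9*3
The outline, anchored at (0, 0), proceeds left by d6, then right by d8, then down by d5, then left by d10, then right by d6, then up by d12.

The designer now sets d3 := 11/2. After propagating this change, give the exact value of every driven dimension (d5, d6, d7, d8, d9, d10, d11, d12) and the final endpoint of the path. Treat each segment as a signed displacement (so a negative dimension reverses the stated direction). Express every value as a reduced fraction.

d5 = 107/3
d6 = 43/6
d7 = 5/6
d8 = 107
d9 = 107/9
d10 = 5
d11 = 118/9
d12 = 524/9
endpoint = (102, 203/9)

Apply edit: d3 := 11/2
  d5 = d3 + d1*3 + d2 = 107/3
  d6 = d3 + d2 = 43/6
  d7 = d2/2 = 5/6
  d8 = d5*3 = 107
  d9 = d5/3 = 107/9
  d10 = d2*3 = 5
  d11 = d6 + d9/2 = 118/9
  d12 = d4 + d11/2 + d9*3 = 524/9
Walk from origin (0, 0):
  seg 1: left by d6 = 43/6 → (-43/6, 0)
  seg 2: right by d8 = 107 → (599/6, 0)
  seg 3: down by d5 = 107/3 → (599/6, -107/3)
  seg 4: left by d10 = 5 → (569/6, -107/3)
  seg 5: right by d6 = 43/6 → (102, -107/3)
  seg 6: up by d12 = 524/9 → (102, 203/9)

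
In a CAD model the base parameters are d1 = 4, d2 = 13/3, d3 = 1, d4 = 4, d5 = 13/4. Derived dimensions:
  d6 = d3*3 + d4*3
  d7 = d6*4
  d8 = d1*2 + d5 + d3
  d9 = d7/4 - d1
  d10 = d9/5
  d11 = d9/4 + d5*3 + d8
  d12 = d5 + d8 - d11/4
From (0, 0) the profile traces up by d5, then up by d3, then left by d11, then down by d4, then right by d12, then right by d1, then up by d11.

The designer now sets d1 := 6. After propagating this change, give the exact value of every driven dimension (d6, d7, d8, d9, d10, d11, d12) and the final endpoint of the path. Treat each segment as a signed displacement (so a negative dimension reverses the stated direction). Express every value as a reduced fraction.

d6 = 15
d7 = 60
d8 = 65/4
d9 = 9
d10 = 9/5
d11 = 113/4
d12 = 199/16
endpoint = (-157/16, 57/2)

Apply edit: d1 := 6
  d6 = d3*3 + d4*3 = 15
  d7 = d6*4 = 60
  d8 = d1*2 + d5 + d3 = 65/4
  d9 = d7/4 - d1 = 9
  d10 = d9/5 = 9/5
  d11 = d9/4 + d5*3 + d8 = 113/4
  d12 = d5 + d8 - d11/4 = 199/16
Walk from origin (0, 0):
  seg 1: up by d5 = 13/4 → (0, 13/4)
  seg 2: up by d3 = 1 → (0, 17/4)
  seg 3: left by d11 = 113/4 → (-113/4, 17/4)
  seg 4: down by d4 = 4 → (-113/4, 1/4)
  seg 5: right by d12 = 199/16 → (-253/16, 1/4)
  seg 6: right by d1 = 6 → (-157/16, 1/4)
  seg 7: up by d11 = 113/4 → (-157/16, 57/2)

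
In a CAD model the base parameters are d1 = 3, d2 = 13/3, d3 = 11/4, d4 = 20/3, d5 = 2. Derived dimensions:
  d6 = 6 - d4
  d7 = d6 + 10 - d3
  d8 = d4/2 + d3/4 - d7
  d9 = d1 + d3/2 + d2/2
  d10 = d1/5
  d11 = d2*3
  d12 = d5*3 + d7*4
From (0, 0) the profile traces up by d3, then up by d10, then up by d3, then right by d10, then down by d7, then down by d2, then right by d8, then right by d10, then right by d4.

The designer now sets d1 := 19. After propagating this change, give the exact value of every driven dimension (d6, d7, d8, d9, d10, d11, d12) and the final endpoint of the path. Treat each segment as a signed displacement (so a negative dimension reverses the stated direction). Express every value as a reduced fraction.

Apply edit: d1 := 19
  d6 = 6 - d4 = -2/3
  d7 = d6 + 10 - d3 = 79/12
  d8 = d4/2 + d3/4 - d7 = -41/16
  d9 = d1 + d3/2 + d2/2 = 541/24
  d10 = d1/5 = 19/5
  d11 = d2*3 = 13
  d12 = d5*3 + d7*4 = 97/3
Walk from origin (0, 0):
  seg 1: up by d3 = 11/4 → (0, 11/4)
  seg 2: up by d10 = 19/5 → (0, 131/20)
  seg 3: up by d3 = 11/4 → (0, 93/10)
  seg 4: right by d10 = 19/5 → (19/5, 93/10)
  seg 5: down by d7 = 79/12 → (19/5, 163/60)
  seg 6: down by d2 = 13/3 → (19/5, -97/60)
  seg 7: right by d8 = -41/16 → (99/80, -97/60)
  seg 8: right by d10 = 19/5 → (403/80, -97/60)
  seg 9: right by d4 = 20/3 → (2809/240, -97/60)

d6 = -2/3
d7 = 79/12
d8 = -41/16
d9 = 541/24
d10 = 19/5
d11 = 13
d12 = 97/3
endpoint = (2809/240, -97/60)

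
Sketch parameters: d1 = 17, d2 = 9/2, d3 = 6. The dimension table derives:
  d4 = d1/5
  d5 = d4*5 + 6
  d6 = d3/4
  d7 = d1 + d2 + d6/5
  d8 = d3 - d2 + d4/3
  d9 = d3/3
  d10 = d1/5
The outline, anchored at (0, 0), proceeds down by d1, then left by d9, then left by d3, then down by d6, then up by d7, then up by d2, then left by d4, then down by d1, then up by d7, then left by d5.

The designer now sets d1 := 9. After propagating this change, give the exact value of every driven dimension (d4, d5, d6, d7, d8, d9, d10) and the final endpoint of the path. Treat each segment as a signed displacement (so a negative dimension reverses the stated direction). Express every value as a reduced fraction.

d4 = 9/5
d5 = 15
d6 = 3/2
d7 = 69/5
d8 = 21/10
d9 = 2
d10 = 9/5
endpoint = (-124/5, 63/5)

Apply edit: d1 := 9
  d4 = d1/5 = 9/5
  d5 = d4*5 + 6 = 15
  d6 = d3/4 = 3/2
  d7 = d1 + d2 + d6/5 = 69/5
  d8 = d3 - d2 + d4/3 = 21/10
  d9 = d3/3 = 2
  d10 = d1/5 = 9/5
Walk from origin (0, 0):
  seg 1: down by d1 = 9 → (0, -9)
  seg 2: left by d9 = 2 → (-2, -9)
  seg 3: left by d3 = 6 → (-8, -9)
  seg 4: down by d6 = 3/2 → (-8, -21/2)
  seg 5: up by d7 = 69/5 → (-8, 33/10)
  seg 6: up by d2 = 9/2 → (-8, 39/5)
  seg 7: left by d4 = 9/5 → (-49/5, 39/5)
  seg 8: down by d1 = 9 → (-49/5, -6/5)
  seg 9: up by d7 = 69/5 → (-49/5, 63/5)
  seg 10: left by d5 = 15 → (-124/5, 63/5)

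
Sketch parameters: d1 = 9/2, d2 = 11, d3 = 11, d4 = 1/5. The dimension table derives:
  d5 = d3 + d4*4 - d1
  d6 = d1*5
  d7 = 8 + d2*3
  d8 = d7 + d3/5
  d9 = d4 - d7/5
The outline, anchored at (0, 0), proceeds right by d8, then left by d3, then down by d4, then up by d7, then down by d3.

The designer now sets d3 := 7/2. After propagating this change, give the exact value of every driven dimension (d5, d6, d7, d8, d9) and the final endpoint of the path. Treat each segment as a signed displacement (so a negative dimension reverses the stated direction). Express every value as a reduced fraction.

Apply edit: d3 := 7/2
  d5 = d3 + d4*4 - d1 = -1/5
  d6 = d1*5 = 45/2
  d7 = 8 + d2*3 = 41
  d8 = d7 + d3/5 = 417/10
  d9 = d4 - d7/5 = -8
Walk from origin (0, 0):
  seg 1: right by d8 = 417/10 → (417/10, 0)
  seg 2: left by d3 = 7/2 → (191/5, 0)
  seg 3: down by d4 = 1/5 → (191/5, -1/5)
  seg 4: up by d7 = 41 → (191/5, 204/5)
  seg 5: down by d3 = 7/2 → (191/5, 373/10)

d5 = -1/5
d6 = 45/2
d7 = 41
d8 = 417/10
d9 = -8
endpoint = (191/5, 373/10)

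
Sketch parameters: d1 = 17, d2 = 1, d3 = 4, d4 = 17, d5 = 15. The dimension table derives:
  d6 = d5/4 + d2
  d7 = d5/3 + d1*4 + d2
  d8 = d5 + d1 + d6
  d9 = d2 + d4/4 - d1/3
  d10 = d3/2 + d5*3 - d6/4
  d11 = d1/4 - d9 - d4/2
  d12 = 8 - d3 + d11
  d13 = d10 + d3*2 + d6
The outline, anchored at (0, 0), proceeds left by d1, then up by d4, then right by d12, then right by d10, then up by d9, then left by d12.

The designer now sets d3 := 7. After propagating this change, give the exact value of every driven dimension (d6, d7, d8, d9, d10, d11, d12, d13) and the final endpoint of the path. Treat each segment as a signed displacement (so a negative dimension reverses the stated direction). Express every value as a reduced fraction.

d6 = 19/4
d7 = 74
d8 = 147/4
d9 = -5/12
d10 = 757/16
d11 = -23/6
d12 = -17/6
d13 = 1057/16
endpoint = (485/16, 199/12)

Apply edit: d3 := 7
  d6 = d5/4 + d2 = 19/4
  d7 = d5/3 + d1*4 + d2 = 74
  d8 = d5 + d1 + d6 = 147/4
  d9 = d2 + d4/4 - d1/3 = -5/12
  d10 = d3/2 + d5*3 - d6/4 = 757/16
  d11 = d1/4 - d9 - d4/2 = -23/6
  d12 = 8 - d3 + d11 = -17/6
  d13 = d10 + d3*2 + d6 = 1057/16
Walk from origin (0, 0):
  seg 1: left by d1 = 17 → (-17, 0)
  seg 2: up by d4 = 17 → (-17, 17)
  seg 3: right by d12 = -17/6 → (-119/6, 17)
  seg 4: right by d10 = 757/16 → (1319/48, 17)
  seg 5: up by d9 = -5/12 → (1319/48, 199/12)
  seg 6: left by d12 = -17/6 → (485/16, 199/12)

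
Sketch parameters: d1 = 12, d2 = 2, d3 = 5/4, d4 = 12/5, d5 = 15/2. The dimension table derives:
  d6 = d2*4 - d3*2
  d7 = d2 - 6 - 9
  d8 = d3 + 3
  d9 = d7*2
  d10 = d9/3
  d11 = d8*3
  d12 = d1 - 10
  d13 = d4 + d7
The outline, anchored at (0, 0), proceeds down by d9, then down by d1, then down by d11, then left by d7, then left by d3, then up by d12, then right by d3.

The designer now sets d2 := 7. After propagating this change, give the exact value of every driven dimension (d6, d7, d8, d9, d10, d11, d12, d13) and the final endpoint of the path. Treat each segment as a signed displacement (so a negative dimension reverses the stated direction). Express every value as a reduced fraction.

d6 = 51/2
d7 = -8
d8 = 17/4
d9 = -16
d10 = -16/3
d11 = 51/4
d12 = 2
d13 = -28/5
endpoint = (8, -27/4)

Apply edit: d2 := 7
  d6 = d2*4 - d3*2 = 51/2
  d7 = d2 - 6 - 9 = -8
  d8 = d3 + 3 = 17/4
  d9 = d7*2 = -16
  d10 = d9/3 = -16/3
  d11 = d8*3 = 51/4
  d12 = d1 - 10 = 2
  d13 = d4 + d7 = -28/5
Walk from origin (0, 0):
  seg 1: down by d9 = -16 → (0, 16)
  seg 2: down by d1 = 12 → (0, 4)
  seg 3: down by d11 = 51/4 → (0, -35/4)
  seg 4: left by d7 = -8 → (8, -35/4)
  seg 5: left by d3 = 5/4 → (27/4, -35/4)
  seg 6: up by d12 = 2 → (27/4, -27/4)
  seg 7: right by d3 = 5/4 → (8, -27/4)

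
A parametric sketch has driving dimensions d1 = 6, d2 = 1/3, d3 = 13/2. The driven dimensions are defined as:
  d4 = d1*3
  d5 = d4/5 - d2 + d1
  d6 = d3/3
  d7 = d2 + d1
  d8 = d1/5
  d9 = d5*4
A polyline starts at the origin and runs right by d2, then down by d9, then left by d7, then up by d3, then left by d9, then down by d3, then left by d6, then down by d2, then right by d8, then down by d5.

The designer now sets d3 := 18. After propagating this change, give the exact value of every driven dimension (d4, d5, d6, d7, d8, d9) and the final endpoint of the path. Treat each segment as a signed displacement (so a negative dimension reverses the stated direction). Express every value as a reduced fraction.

Apply edit: d3 := 18
  d4 = d1*3 = 18
  d5 = d4/5 - d2 + d1 = 139/15
  d6 = d3/3 = 6
  d7 = d2 + d1 = 19/3
  d8 = d1/5 = 6/5
  d9 = d5*4 = 556/15
Walk from origin (0, 0):
  seg 1: right by d2 = 1/3 → (1/3, 0)
  seg 2: down by d9 = 556/15 → (1/3, -556/15)
  seg 3: left by d7 = 19/3 → (-6, -556/15)
  seg 4: up by d3 = 18 → (-6, -286/15)
  seg 5: left by d9 = 556/15 → (-646/15, -286/15)
  seg 6: down by d3 = 18 → (-646/15, -556/15)
  seg 7: left by d6 = 6 → (-736/15, -556/15)
  seg 8: down by d2 = 1/3 → (-736/15, -187/5)
  seg 9: right by d8 = 6/5 → (-718/15, -187/5)
  seg 10: down by d5 = 139/15 → (-718/15, -140/3)

d4 = 18
d5 = 139/15
d6 = 6
d7 = 19/3
d8 = 6/5
d9 = 556/15
endpoint = (-718/15, -140/3)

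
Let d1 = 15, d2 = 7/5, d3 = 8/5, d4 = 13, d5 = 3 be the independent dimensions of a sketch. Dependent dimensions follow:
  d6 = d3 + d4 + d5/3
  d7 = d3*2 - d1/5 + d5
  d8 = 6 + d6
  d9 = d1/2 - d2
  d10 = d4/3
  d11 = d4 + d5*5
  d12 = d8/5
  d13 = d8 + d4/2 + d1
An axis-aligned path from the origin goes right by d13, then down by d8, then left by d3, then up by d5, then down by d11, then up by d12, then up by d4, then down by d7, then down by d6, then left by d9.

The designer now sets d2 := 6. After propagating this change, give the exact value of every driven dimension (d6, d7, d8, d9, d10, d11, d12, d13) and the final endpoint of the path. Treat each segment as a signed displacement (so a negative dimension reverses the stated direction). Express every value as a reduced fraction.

Apply edit: d2 := 6
  d6 = d3 + d4 + d5/3 = 78/5
  d7 = d3*2 - d1/5 + d5 = 16/5
  d8 = 6 + d6 = 108/5
  d9 = d1/2 - d2 = 3/2
  d10 = d4/3 = 13/3
  d11 = d4 + d5*5 = 28
  d12 = d8/5 = 108/25
  d13 = d8 + d4/2 + d1 = 431/10
Walk from origin (0, 0):
  seg 1: right by d13 = 431/10 → (431/10, 0)
  seg 2: down by d8 = 108/5 → (431/10, -108/5)
  seg 3: left by d3 = 8/5 → (83/2, -108/5)
  seg 4: up by d5 = 3 → (83/2, -93/5)
  seg 5: down by d11 = 28 → (83/2, -233/5)
  seg 6: up by d12 = 108/25 → (83/2, -1057/25)
  seg 7: up by d4 = 13 → (83/2, -732/25)
  seg 8: down by d7 = 16/5 → (83/2, -812/25)
  seg 9: down by d6 = 78/5 → (83/2, -1202/25)
  seg 10: left by d9 = 3/2 → (40, -1202/25)

d6 = 78/5
d7 = 16/5
d8 = 108/5
d9 = 3/2
d10 = 13/3
d11 = 28
d12 = 108/25
d13 = 431/10
endpoint = (40, -1202/25)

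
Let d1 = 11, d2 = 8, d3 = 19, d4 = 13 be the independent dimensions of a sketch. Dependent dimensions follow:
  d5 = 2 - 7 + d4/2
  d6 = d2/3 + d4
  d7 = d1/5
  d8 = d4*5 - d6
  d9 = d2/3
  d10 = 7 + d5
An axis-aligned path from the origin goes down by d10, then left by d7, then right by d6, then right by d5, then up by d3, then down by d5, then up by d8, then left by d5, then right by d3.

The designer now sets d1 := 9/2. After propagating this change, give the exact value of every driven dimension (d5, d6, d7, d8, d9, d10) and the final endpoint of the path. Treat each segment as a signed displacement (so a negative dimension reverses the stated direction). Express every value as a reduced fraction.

Apply edit: d1 := 9/2
  d5 = 2 - 7 + d4/2 = 3/2
  d6 = d2/3 + d4 = 47/3
  d7 = d1/5 = 9/10
  d8 = d4*5 - d6 = 148/3
  d9 = d2/3 = 8/3
  d10 = 7 + d5 = 17/2
Walk from origin (0, 0):
  seg 1: down by d10 = 17/2 → (0, -17/2)
  seg 2: left by d7 = 9/10 → (-9/10, -17/2)
  seg 3: right by d6 = 47/3 → (443/30, -17/2)
  seg 4: right by d5 = 3/2 → (244/15, -17/2)
  seg 5: up by d3 = 19 → (244/15, 21/2)
  seg 6: down by d5 = 3/2 → (244/15, 9)
  seg 7: up by d8 = 148/3 → (244/15, 175/3)
  seg 8: left by d5 = 3/2 → (443/30, 175/3)
  seg 9: right by d3 = 19 → (1013/30, 175/3)

d5 = 3/2
d6 = 47/3
d7 = 9/10
d8 = 148/3
d9 = 8/3
d10 = 17/2
endpoint = (1013/30, 175/3)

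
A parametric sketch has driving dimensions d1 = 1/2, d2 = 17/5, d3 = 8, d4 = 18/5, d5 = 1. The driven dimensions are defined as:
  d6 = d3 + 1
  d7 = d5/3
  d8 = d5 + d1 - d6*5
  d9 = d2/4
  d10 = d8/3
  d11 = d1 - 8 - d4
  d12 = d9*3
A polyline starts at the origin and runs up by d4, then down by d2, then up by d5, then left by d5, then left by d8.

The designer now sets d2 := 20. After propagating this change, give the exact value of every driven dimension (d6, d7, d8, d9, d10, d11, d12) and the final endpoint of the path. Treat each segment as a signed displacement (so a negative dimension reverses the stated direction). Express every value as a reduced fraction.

Apply edit: d2 := 20
  d6 = d3 + 1 = 9
  d7 = d5/3 = 1/3
  d8 = d5 + d1 - d6*5 = -87/2
  d9 = d2/4 = 5
  d10 = d8/3 = -29/2
  d11 = d1 - 8 - d4 = -111/10
  d12 = d9*3 = 15
Walk from origin (0, 0):
  seg 1: up by d4 = 18/5 → (0, 18/5)
  seg 2: down by d2 = 20 → (0, -82/5)
  seg 3: up by d5 = 1 → (0, -77/5)
  seg 4: left by d5 = 1 → (-1, -77/5)
  seg 5: left by d8 = -87/2 → (85/2, -77/5)

d6 = 9
d7 = 1/3
d8 = -87/2
d9 = 5
d10 = -29/2
d11 = -111/10
d12 = 15
endpoint = (85/2, -77/5)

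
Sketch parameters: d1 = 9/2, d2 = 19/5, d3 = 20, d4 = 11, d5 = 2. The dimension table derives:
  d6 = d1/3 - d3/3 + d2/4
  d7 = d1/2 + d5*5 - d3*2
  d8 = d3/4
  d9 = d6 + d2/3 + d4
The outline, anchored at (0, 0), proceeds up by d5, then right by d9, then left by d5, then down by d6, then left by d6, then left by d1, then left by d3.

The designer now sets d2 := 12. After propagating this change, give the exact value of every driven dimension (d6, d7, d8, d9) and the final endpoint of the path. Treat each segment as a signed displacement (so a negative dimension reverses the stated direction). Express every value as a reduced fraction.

d6 = -13/6
d7 = -111/4
d8 = 5
d9 = 77/6
endpoint = (-23/2, 25/6)

Apply edit: d2 := 12
  d6 = d1/3 - d3/3 + d2/4 = -13/6
  d7 = d1/2 + d5*5 - d3*2 = -111/4
  d8 = d3/4 = 5
  d9 = d6 + d2/3 + d4 = 77/6
Walk from origin (0, 0):
  seg 1: up by d5 = 2 → (0, 2)
  seg 2: right by d9 = 77/6 → (77/6, 2)
  seg 3: left by d5 = 2 → (65/6, 2)
  seg 4: down by d6 = -13/6 → (65/6, 25/6)
  seg 5: left by d6 = -13/6 → (13, 25/6)
  seg 6: left by d1 = 9/2 → (17/2, 25/6)
  seg 7: left by d3 = 20 → (-23/2, 25/6)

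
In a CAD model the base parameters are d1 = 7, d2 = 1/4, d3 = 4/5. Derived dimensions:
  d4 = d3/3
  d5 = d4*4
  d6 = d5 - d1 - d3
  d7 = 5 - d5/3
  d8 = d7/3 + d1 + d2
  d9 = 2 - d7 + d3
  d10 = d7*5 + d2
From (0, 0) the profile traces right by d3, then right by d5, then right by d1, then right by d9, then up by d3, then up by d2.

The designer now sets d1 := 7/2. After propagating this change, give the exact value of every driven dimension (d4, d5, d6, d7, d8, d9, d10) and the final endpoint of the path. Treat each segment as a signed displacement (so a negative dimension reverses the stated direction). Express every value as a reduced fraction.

d4 = 4/15
d5 = 16/15
d6 = -97/30
d7 = 209/45
d8 = 2861/540
d9 = -83/45
d10 = 845/36
endpoint = (317/90, 21/20)

Apply edit: d1 := 7/2
  d4 = d3/3 = 4/15
  d5 = d4*4 = 16/15
  d6 = d5 - d1 - d3 = -97/30
  d7 = 5 - d5/3 = 209/45
  d8 = d7/3 + d1 + d2 = 2861/540
  d9 = 2 - d7 + d3 = -83/45
  d10 = d7*5 + d2 = 845/36
Walk from origin (0, 0):
  seg 1: right by d3 = 4/5 → (4/5, 0)
  seg 2: right by d5 = 16/15 → (28/15, 0)
  seg 3: right by d1 = 7/2 → (161/30, 0)
  seg 4: right by d9 = -83/45 → (317/90, 0)
  seg 5: up by d3 = 4/5 → (317/90, 4/5)
  seg 6: up by d2 = 1/4 → (317/90, 21/20)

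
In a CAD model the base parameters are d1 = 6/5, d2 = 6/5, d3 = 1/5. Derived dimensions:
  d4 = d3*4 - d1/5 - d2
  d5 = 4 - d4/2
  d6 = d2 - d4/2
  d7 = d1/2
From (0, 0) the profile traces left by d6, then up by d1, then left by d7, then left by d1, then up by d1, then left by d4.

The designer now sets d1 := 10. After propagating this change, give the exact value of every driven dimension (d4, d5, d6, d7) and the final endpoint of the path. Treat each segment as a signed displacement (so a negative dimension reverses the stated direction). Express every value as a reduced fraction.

Apply edit: d1 := 10
  d4 = d3*4 - d1/5 - d2 = -12/5
  d5 = 4 - d4/2 = 26/5
  d6 = d2 - d4/2 = 12/5
  d7 = d1/2 = 5
Walk from origin (0, 0):
  seg 1: left by d6 = 12/5 → (-12/5, 0)
  seg 2: up by d1 = 10 → (-12/5, 10)
  seg 3: left by d7 = 5 → (-37/5, 10)
  seg 4: left by d1 = 10 → (-87/5, 10)
  seg 5: up by d1 = 10 → (-87/5, 20)
  seg 6: left by d4 = -12/5 → (-15, 20)

d4 = -12/5
d5 = 26/5
d6 = 12/5
d7 = 5
endpoint = (-15, 20)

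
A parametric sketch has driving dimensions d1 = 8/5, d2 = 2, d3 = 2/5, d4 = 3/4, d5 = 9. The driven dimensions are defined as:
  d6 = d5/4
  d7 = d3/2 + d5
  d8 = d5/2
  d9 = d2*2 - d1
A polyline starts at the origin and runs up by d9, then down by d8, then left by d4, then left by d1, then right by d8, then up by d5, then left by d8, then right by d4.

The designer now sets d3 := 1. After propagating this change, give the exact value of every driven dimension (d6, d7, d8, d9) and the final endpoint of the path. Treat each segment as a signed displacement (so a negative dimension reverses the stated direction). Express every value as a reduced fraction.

d6 = 9/4
d7 = 19/2
d8 = 9/2
d9 = 12/5
endpoint = (-8/5, 69/10)

Apply edit: d3 := 1
  d6 = d5/4 = 9/4
  d7 = d3/2 + d5 = 19/2
  d8 = d5/2 = 9/2
  d9 = d2*2 - d1 = 12/5
Walk from origin (0, 0):
  seg 1: up by d9 = 12/5 → (0, 12/5)
  seg 2: down by d8 = 9/2 → (0, -21/10)
  seg 3: left by d4 = 3/4 → (-3/4, -21/10)
  seg 4: left by d1 = 8/5 → (-47/20, -21/10)
  seg 5: right by d8 = 9/2 → (43/20, -21/10)
  seg 6: up by d5 = 9 → (43/20, 69/10)
  seg 7: left by d8 = 9/2 → (-47/20, 69/10)
  seg 8: right by d4 = 3/4 → (-8/5, 69/10)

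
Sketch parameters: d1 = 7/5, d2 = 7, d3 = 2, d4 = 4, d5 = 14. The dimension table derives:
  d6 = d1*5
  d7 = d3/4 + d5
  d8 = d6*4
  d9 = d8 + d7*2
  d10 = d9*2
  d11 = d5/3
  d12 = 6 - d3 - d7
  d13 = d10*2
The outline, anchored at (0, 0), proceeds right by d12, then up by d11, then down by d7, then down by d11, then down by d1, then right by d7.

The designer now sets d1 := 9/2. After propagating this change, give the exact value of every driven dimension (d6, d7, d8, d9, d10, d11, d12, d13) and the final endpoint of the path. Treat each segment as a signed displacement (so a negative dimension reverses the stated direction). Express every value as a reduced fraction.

Apply edit: d1 := 9/2
  d6 = d1*5 = 45/2
  d7 = d3/4 + d5 = 29/2
  d8 = d6*4 = 90
  d9 = d8 + d7*2 = 119
  d10 = d9*2 = 238
  d11 = d5/3 = 14/3
  d12 = 6 - d3 - d7 = -21/2
  d13 = d10*2 = 476
Walk from origin (0, 0):
  seg 1: right by d12 = -21/2 → (-21/2, 0)
  seg 2: up by d11 = 14/3 → (-21/2, 14/3)
  seg 3: down by d7 = 29/2 → (-21/2, -59/6)
  seg 4: down by d11 = 14/3 → (-21/2, -29/2)
  seg 5: down by d1 = 9/2 → (-21/2, -19)
  seg 6: right by d7 = 29/2 → (4, -19)

d6 = 45/2
d7 = 29/2
d8 = 90
d9 = 119
d10 = 238
d11 = 14/3
d12 = -21/2
d13 = 476
endpoint = (4, -19)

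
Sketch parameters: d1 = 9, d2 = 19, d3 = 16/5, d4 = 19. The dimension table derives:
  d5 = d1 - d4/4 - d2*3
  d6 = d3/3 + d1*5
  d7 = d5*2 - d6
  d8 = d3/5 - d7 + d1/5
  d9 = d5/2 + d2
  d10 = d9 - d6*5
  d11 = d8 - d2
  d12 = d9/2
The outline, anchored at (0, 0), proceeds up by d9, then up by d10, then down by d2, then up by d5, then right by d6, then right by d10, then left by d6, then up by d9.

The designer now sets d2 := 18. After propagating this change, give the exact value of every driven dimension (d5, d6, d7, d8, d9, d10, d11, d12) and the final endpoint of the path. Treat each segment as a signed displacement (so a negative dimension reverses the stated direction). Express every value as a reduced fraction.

d5 = -199/4
d6 = 691/15
d7 = -4367/30
d8 = 22201/150
d9 = -55/8
d10 = -5693/24
d11 = 19501/150
d12 = -55/16
endpoint = (-5693/24, -7649/24)

Apply edit: d2 := 18
  d5 = d1 - d4/4 - d2*3 = -199/4
  d6 = d3/3 + d1*5 = 691/15
  d7 = d5*2 - d6 = -4367/30
  d8 = d3/5 - d7 + d1/5 = 22201/150
  d9 = d5/2 + d2 = -55/8
  d10 = d9 - d6*5 = -5693/24
  d11 = d8 - d2 = 19501/150
  d12 = d9/2 = -55/16
Walk from origin (0, 0):
  seg 1: up by d9 = -55/8 → (0, -55/8)
  seg 2: up by d10 = -5693/24 → (0, -2929/12)
  seg 3: down by d2 = 18 → (0, -3145/12)
  seg 4: up by d5 = -199/4 → (0, -1871/6)
  seg 5: right by d6 = 691/15 → (691/15, -1871/6)
  seg 6: right by d10 = -5693/24 → (-22937/120, -1871/6)
  seg 7: left by d6 = 691/15 → (-5693/24, -1871/6)
  seg 8: up by d9 = -55/8 → (-5693/24, -7649/24)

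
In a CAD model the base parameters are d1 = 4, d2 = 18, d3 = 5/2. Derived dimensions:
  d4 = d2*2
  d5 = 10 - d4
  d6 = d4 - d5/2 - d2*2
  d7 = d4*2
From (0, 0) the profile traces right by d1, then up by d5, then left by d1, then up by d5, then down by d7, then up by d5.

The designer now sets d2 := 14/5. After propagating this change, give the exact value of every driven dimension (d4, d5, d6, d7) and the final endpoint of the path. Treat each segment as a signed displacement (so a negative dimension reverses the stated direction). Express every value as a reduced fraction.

Apply edit: d2 := 14/5
  d4 = d2*2 = 28/5
  d5 = 10 - d4 = 22/5
  d6 = d4 - d5/2 - d2*2 = -11/5
  d7 = d4*2 = 56/5
Walk from origin (0, 0):
  seg 1: right by d1 = 4 → (4, 0)
  seg 2: up by d5 = 22/5 → (4, 22/5)
  seg 3: left by d1 = 4 → (0, 22/5)
  seg 4: up by d5 = 22/5 → (0, 44/5)
  seg 5: down by d7 = 56/5 → (0, -12/5)
  seg 6: up by d5 = 22/5 → (0, 2)

d4 = 28/5
d5 = 22/5
d6 = -11/5
d7 = 56/5
endpoint = (0, 2)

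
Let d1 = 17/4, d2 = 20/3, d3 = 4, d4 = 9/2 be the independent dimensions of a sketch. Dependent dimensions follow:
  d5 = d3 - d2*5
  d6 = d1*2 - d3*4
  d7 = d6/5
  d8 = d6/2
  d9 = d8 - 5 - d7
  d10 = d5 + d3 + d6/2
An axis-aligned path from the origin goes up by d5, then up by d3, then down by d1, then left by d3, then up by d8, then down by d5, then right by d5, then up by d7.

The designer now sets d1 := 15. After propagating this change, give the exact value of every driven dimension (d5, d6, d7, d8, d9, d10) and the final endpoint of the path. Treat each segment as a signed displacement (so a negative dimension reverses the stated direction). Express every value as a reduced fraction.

d5 = -88/3
d6 = 14
d7 = 14/5
d8 = 7
d9 = -4/5
d10 = -55/3
endpoint = (-100/3, -6/5)

Apply edit: d1 := 15
  d5 = d3 - d2*5 = -88/3
  d6 = d1*2 - d3*4 = 14
  d7 = d6/5 = 14/5
  d8 = d6/2 = 7
  d9 = d8 - 5 - d7 = -4/5
  d10 = d5 + d3 + d6/2 = -55/3
Walk from origin (0, 0):
  seg 1: up by d5 = -88/3 → (0, -88/3)
  seg 2: up by d3 = 4 → (0, -76/3)
  seg 3: down by d1 = 15 → (0, -121/3)
  seg 4: left by d3 = 4 → (-4, -121/3)
  seg 5: up by d8 = 7 → (-4, -100/3)
  seg 6: down by d5 = -88/3 → (-4, -4)
  seg 7: right by d5 = -88/3 → (-100/3, -4)
  seg 8: up by d7 = 14/5 → (-100/3, -6/5)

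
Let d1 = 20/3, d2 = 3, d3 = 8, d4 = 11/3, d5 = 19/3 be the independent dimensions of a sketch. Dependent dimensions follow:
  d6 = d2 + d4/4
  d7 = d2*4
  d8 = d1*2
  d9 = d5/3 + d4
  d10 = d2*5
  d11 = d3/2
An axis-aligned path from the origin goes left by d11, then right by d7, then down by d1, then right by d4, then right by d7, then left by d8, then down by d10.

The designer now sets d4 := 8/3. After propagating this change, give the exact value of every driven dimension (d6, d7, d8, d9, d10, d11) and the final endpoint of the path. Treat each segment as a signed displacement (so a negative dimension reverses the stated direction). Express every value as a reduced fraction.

d6 = 11/3
d7 = 12
d8 = 40/3
d9 = 43/9
d10 = 15
d11 = 4
endpoint = (28/3, -65/3)

Apply edit: d4 := 8/3
  d6 = d2 + d4/4 = 11/3
  d7 = d2*4 = 12
  d8 = d1*2 = 40/3
  d9 = d5/3 + d4 = 43/9
  d10 = d2*5 = 15
  d11 = d3/2 = 4
Walk from origin (0, 0):
  seg 1: left by d11 = 4 → (-4, 0)
  seg 2: right by d7 = 12 → (8, 0)
  seg 3: down by d1 = 20/3 → (8, -20/3)
  seg 4: right by d4 = 8/3 → (32/3, -20/3)
  seg 5: right by d7 = 12 → (68/3, -20/3)
  seg 6: left by d8 = 40/3 → (28/3, -20/3)
  seg 7: down by d10 = 15 → (28/3, -65/3)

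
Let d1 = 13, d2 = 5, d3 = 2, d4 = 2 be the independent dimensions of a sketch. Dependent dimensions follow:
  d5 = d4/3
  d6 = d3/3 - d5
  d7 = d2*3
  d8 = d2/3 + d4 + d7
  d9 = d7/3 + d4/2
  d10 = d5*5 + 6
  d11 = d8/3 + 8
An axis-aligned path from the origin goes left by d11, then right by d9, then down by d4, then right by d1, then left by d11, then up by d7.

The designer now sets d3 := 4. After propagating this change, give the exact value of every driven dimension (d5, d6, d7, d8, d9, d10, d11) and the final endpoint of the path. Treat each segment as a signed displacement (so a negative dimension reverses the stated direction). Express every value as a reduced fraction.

d5 = 2/3
d6 = 2/3
d7 = 15
d8 = 56/3
d9 = 6
d10 = 28/3
d11 = 128/9
endpoint = (-85/9, 13)

Apply edit: d3 := 4
  d5 = d4/3 = 2/3
  d6 = d3/3 - d5 = 2/3
  d7 = d2*3 = 15
  d8 = d2/3 + d4 + d7 = 56/3
  d9 = d7/3 + d4/2 = 6
  d10 = d5*5 + 6 = 28/3
  d11 = d8/3 + 8 = 128/9
Walk from origin (0, 0):
  seg 1: left by d11 = 128/9 → (-128/9, 0)
  seg 2: right by d9 = 6 → (-74/9, 0)
  seg 3: down by d4 = 2 → (-74/9, -2)
  seg 4: right by d1 = 13 → (43/9, -2)
  seg 5: left by d11 = 128/9 → (-85/9, -2)
  seg 6: up by d7 = 15 → (-85/9, 13)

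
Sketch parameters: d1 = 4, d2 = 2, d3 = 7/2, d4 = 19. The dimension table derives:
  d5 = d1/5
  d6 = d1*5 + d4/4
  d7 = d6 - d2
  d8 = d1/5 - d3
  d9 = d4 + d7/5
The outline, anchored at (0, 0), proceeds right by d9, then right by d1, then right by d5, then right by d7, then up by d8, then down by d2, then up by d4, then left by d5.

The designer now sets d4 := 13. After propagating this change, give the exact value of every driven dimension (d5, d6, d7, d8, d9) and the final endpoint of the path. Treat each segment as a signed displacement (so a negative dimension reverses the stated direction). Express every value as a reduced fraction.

d5 = 4/5
d6 = 93/4
d7 = 85/4
d8 = -27/10
d9 = 69/4
endpoint = (85/2, 83/10)

Apply edit: d4 := 13
  d5 = d1/5 = 4/5
  d6 = d1*5 + d4/4 = 93/4
  d7 = d6 - d2 = 85/4
  d8 = d1/5 - d3 = -27/10
  d9 = d4 + d7/5 = 69/4
Walk from origin (0, 0):
  seg 1: right by d9 = 69/4 → (69/4, 0)
  seg 2: right by d1 = 4 → (85/4, 0)
  seg 3: right by d5 = 4/5 → (441/20, 0)
  seg 4: right by d7 = 85/4 → (433/10, 0)
  seg 5: up by d8 = -27/10 → (433/10, -27/10)
  seg 6: down by d2 = 2 → (433/10, -47/10)
  seg 7: up by d4 = 13 → (433/10, 83/10)
  seg 8: left by d5 = 4/5 → (85/2, 83/10)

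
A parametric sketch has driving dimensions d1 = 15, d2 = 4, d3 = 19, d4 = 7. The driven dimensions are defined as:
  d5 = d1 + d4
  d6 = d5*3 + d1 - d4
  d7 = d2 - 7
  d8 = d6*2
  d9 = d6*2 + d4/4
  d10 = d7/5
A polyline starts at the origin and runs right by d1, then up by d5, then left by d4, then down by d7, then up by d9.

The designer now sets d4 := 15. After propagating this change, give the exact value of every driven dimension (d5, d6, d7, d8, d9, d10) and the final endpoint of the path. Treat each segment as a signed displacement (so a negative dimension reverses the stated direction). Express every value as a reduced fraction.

d5 = 30
d6 = 90
d7 = -3
d8 = 180
d9 = 735/4
d10 = -3/5
endpoint = (0, 867/4)

Apply edit: d4 := 15
  d5 = d1 + d4 = 30
  d6 = d5*3 + d1 - d4 = 90
  d7 = d2 - 7 = -3
  d8 = d6*2 = 180
  d9 = d6*2 + d4/4 = 735/4
  d10 = d7/5 = -3/5
Walk from origin (0, 0):
  seg 1: right by d1 = 15 → (15, 0)
  seg 2: up by d5 = 30 → (15, 30)
  seg 3: left by d4 = 15 → (0, 30)
  seg 4: down by d7 = -3 → (0, 33)
  seg 5: up by d9 = 735/4 → (0, 867/4)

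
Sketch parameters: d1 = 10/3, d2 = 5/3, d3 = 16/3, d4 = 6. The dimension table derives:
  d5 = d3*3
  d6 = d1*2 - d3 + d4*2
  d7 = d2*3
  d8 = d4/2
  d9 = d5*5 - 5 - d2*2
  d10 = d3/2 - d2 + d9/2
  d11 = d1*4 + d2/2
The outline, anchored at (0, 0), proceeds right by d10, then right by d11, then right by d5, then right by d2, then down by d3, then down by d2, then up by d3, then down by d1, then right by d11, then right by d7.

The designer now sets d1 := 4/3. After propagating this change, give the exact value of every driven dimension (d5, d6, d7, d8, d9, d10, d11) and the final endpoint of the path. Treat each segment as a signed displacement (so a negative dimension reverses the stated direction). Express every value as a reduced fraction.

d5 = 16
d6 = 28/3
d7 = 5
d8 = 3
d9 = 215/3
d10 = 221/6
d11 = 37/6
endpoint = (431/6, -3)

Apply edit: d1 := 4/3
  d5 = d3*3 = 16
  d6 = d1*2 - d3 + d4*2 = 28/3
  d7 = d2*3 = 5
  d8 = d4/2 = 3
  d9 = d5*5 - 5 - d2*2 = 215/3
  d10 = d3/2 - d2 + d9/2 = 221/6
  d11 = d1*4 + d2/2 = 37/6
Walk from origin (0, 0):
  seg 1: right by d10 = 221/6 → (221/6, 0)
  seg 2: right by d11 = 37/6 → (43, 0)
  seg 3: right by d5 = 16 → (59, 0)
  seg 4: right by d2 = 5/3 → (182/3, 0)
  seg 5: down by d3 = 16/3 → (182/3, -16/3)
  seg 6: down by d2 = 5/3 → (182/3, -7)
  seg 7: up by d3 = 16/3 → (182/3, -5/3)
  seg 8: down by d1 = 4/3 → (182/3, -3)
  seg 9: right by d11 = 37/6 → (401/6, -3)
  seg 10: right by d7 = 5 → (431/6, -3)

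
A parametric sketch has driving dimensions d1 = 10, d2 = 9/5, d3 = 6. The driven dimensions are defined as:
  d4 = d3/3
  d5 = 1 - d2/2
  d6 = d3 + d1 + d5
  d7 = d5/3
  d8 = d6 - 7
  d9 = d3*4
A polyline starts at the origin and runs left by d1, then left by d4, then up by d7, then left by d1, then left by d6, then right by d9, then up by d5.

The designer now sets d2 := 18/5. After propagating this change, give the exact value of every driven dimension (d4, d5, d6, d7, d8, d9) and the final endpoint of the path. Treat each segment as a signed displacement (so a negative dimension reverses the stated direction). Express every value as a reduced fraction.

Apply edit: d2 := 18/5
  d4 = d3/3 = 2
  d5 = 1 - d2/2 = -4/5
  d6 = d3 + d1 + d5 = 76/5
  d7 = d5/3 = -4/15
  d8 = d6 - 7 = 41/5
  d9 = d3*4 = 24
Walk from origin (0, 0):
  seg 1: left by d1 = 10 → (-10, 0)
  seg 2: left by d4 = 2 → (-12, 0)
  seg 3: up by d7 = -4/15 → (-12, -4/15)
  seg 4: left by d1 = 10 → (-22, -4/15)
  seg 5: left by d6 = 76/5 → (-186/5, -4/15)
  seg 6: right by d9 = 24 → (-66/5, -4/15)
  seg 7: up by d5 = -4/5 → (-66/5, -16/15)

d4 = 2
d5 = -4/5
d6 = 76/5
d7 = -4/15
d8 = 41/5
d9 = 24
endpoint = (-66/5, -16/15)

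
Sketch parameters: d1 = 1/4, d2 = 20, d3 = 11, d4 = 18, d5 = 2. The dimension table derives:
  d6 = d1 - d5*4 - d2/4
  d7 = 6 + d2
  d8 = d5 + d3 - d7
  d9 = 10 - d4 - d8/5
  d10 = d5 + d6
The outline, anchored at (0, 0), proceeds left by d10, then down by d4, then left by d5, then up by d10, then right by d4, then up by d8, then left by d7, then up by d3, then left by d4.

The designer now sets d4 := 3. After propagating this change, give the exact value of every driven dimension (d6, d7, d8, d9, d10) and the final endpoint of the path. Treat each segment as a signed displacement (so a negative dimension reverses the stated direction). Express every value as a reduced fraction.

d6 = -51/4
d7 = 26
d8 = -13
d9 = 48/5
d10 = -43/4
endpoint = (-69/4, -63/4)

Apply edit: d4 := 3
  d6 = d1 - d5*4 - d2/4 = -51/4
  d7 = 6 + d2 = 26
  d8 = d5 + d3 - d7 = -13
  d9 = 10 - d4 - d8/5 = 48/5
  d10 = d5 + d6 = -43/4
Walk from origin (0, 0):
  seg 1: left by d10 = -43/4 → (43/4, 0)
  seg 2: down by d4 = 3 → (43/4, -3)
  seg 3: left by d5 = 2 → (35/4, -3)
  seg 4: up by d10 = -43/4 → (35/4, -55/4)
  seg 5: right by d4 = 3 → (47/4, -55/4)
  seg 6: up by d8 = -13 → (47/4, -107/4)
  seg 7: left by d7 = 26 → (-57/4, -107/4)
  seg 8: up by d3 = 11 → (-57/4, -63/4)
  seg 9: left by d4 = 3 → (-69/4, -63/4)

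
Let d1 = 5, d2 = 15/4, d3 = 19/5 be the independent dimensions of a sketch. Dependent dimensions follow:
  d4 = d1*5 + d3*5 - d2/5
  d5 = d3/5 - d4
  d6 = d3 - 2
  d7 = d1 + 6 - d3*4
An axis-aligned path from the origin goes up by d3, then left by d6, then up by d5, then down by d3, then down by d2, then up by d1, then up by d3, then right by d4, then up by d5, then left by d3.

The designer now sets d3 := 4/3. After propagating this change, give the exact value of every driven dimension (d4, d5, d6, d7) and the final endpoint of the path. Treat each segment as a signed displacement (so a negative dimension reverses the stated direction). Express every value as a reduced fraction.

d4 = 371/12
d5 = -613/20
d6 = -2/3
d7 = 17/3
endpoint = (121/4, -3523/60)

Apply edit: d3 := 4/3
  d4 = d1*5 + d3*5 - d2/5 = 371/12
  d5 = d3/5 - d4 = -613/20
  d6 = d3 - 2 = -2/3
  d7 = d1 + 6 - d3*4 = 17/3
Walk from origin (0, 0):
  seg 1: up by d3 = 4/3 → (0, 4/3)
  seg 2: left by d6 = -2/3 → (2/3, 4/3)
  seg 3: up by d5 = -613/20 → (2/3, -1759/60)
  seg 4: down by d3 = 4/3 → (2/3, -613/20)
  seg 5: down by d2 = 15/4 → (2/3, -172/5)
  seg 6: up by d1 = 5 → (2/3, -147/5)
  seg 7: up by d3 = 4/3 → (2/3, -421/15)
  seg 8: right by d4 = 371/12 → (379/12, -421/15)
  seg 9: up by d5 = -613/20 → (379/12, -3523/60)
  seg 10: left by d3 = 4/3 → (121/4, -3523/60)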